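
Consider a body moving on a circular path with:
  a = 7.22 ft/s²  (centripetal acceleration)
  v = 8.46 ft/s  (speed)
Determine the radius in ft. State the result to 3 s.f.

Rearranging a = v²/r for r: r = v²/a.
a = 7.22 ft/s² = 2.201 m/s²; v = 8.46 ft/s = 2.579 m/s.
r = 3.021 m
3.021 m × (1 ft / 0.3048 m) = 9.913 ft

9.91 ft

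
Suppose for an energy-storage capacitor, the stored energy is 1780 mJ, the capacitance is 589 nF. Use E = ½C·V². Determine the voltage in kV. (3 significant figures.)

2.46 kV

Rearranging E = ½C·V² for V: V = √(2E/C).
E = 1780 mJ = 1.780 J; C = 589 nF = 5.890×10^-7 F.
V = 2458 V  (the unit combination reduces to kg·m²/(A·s³) = V)
2458 V × (1 kV / 1000 V) = 2.458 kV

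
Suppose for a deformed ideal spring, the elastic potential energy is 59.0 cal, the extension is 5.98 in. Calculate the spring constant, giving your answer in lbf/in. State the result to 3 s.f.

Rearranging: k = 2U/x².
U = 59.0 cal = 246.9 J; x = 5.98 in = 0.1519 m.
k = 21400 N/m
21400 N/m × (1 lbf/in / 175.1 N/m) = 122.2 lbf/in

122 lbf/in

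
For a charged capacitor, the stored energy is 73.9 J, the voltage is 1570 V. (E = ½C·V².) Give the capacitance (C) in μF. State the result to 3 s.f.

Rearranging: C = 2E/V².
E = 73.9 J; V = 1570 V.
C = 5.996×10^-5 F
5.996×10^-5 F × (1 μF / 1.000×10^-6 F) = 59.96 μF

60.0 μF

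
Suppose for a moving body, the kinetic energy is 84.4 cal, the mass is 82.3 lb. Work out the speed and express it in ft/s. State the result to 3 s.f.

14.3 ft/s

Rearranging: v = √(2·KE/m).
KE = 84.4 cal = 353.1 J; m = 82.3 lb = 37.33 kg.
v = 4.350 m/s
4.350 m/s × (1 ft/s / 0.3048 m/s) = 14.27 ft/s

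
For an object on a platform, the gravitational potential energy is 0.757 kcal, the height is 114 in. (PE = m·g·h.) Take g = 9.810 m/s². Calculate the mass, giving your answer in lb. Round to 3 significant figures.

Solving PE = m·g·h for m: m = PE/(g·h).
PE = 0.757 kcal = 3167 J; h = 114 in = 2.896 m; g = 9.810 m/s².
m = 111.5 kg
111.5 kg × (1 lb / 0.4536 kg) = 245.8 lb

246 lb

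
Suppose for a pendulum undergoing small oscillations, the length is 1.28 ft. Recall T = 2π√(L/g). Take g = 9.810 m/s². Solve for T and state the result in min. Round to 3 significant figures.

0.0209 min

Directly: T = 2π√(L/g).
L = 1.28 ft = 0.3901 m; g = 9.810 m/s².
T = 1.253 s
1.253 s × (1 min / 60.00 s) = 0.02088 min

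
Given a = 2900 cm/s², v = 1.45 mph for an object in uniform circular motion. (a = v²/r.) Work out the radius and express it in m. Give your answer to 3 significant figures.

Solving a = v²/r for r: r = v²/a.
a = 2900 cm/s² = 29.00 m/s²; v = 1.45 mph = 0.6482 m/s.
r = 0.01449 m

0.0145 m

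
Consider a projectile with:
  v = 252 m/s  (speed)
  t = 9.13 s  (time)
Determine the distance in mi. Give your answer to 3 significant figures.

Rearranging v = d/t for d: d = v·t.
v = 252 m/s; t = 9.13 s.
d = 2301 m
2301 m × (1 mi / 1609 m) = 1.430 mi

1.43 mi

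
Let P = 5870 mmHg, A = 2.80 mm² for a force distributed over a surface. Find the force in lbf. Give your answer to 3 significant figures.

Rearranging P = F/A for F: F = P·A.
P = 5870 mmHg = 7.826×10^5 Pa; A = 2.80 mm² = 2.800×10^-6 m².
F = 2.191 N
2.191 N × (1 lbf / 4.448 N) = 0.4926 lbf

0.493 lbf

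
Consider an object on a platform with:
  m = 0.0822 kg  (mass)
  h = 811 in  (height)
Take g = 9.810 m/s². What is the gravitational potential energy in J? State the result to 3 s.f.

PE is given directly by: PE = mgh.
m = 0.0822 kg; h = 811 in = 20.60 m; g = 9.810 m/s².
PE = 16.61 J  (the unit combination reduces to kg·m²/s² = J)

16.6 J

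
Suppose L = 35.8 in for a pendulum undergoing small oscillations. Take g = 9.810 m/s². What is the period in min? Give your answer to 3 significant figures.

Directly: T = 2π√(L/g).
L = 35.8 in = 0.9093 m; g = 9.810 m/s².
T = 1.913 s
1.913 s × (1 min / 60.00 s) = 0.03188 min

0.0319 min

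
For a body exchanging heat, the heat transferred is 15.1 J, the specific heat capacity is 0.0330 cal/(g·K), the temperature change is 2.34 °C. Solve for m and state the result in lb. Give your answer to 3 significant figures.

0.103 lb

Rearranging Q = m·c·ΔT for m: m = Q/(c·ΔT).
Q = 15.1 J; c = 0.0330 cal/(g·K) = 138.1 J/(kg·K); ΔT = 2.34 °C = 2.340 K.
m = 0.04674 kg
0.04674 kg × (1 lb / 0.4536 kg) = 0.1030 lb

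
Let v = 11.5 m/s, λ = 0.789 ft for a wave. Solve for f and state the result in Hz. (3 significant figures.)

Solving v = f·λ for f: f = v/λ.
v = 11.5 m/s; λ = 0.789 ft = 0.2405 m.
f = 47.82 Hz

47.8 Hz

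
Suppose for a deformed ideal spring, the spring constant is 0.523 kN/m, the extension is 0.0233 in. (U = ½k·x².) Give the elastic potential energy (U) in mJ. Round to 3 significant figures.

U is given directly by: U = ½kx².
k = 0.523 kN/m = 523.0 N/m; x = 0.0233 in = 5.918×10^-4 m.
U = 9.159×10^-5 J  (the unit combination reduces to kg·m²/s² = J)
9.159×10^-5 J × (1 mJ / 0.001000 J) = 0.09159 mJ

0.0916 mJ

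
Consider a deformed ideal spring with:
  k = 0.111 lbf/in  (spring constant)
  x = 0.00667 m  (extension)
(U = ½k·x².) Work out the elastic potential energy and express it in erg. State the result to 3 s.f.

Directly: U = ½kx².
k = 0.111 lbf/in = 19.44 N/m; x = 0.00667 m.
U = 4.324×10^-4 J  (the unit combination reduces to kg·m²/s² = J)
4.324×10^-4 J × (1 erg / 1.000×10^-7 J) = 4324 erg

4320 erg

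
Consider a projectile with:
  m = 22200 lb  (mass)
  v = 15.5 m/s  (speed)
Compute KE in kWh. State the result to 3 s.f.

0.336 kWh

KE is given directly by: KE = ½mv².
m = 22200 lb = 10070 kg; v = 15.5 m/s.
KE = 1.210×10^6 J
1.210×10^6 J × (1 kWh / 3.600×10^6 J) = 0.3360 kWh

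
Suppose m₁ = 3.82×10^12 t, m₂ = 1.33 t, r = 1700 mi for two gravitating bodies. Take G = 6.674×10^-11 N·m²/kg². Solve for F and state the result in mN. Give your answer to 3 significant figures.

Directly: F = Gm₁m₂/r².
m₁ = 3.82×10^12 t = 3.820×10^15 kg; m₂ = 1.33 t = 1330 kg; r = 1700 mi = 2.736×10^6 m; G = 6.674×10^-11 N·m²/kg².
F = 4.530×10^-5 N
4.530×10^-5 N × (1 mN / 0.001000 N) = 0.04530 mN

0.0453 mN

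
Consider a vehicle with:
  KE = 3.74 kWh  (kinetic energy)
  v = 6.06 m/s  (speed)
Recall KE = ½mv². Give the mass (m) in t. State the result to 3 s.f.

Rearranging: m = 2·KE/v².
KE = 3.74 kWh = 1.346×10^7 J; v = 6.06 m/s.
m = 7.333×10^5 kg
7.333×10^5 kg × (1 t / 1000 kg) = 733.3 t

733 t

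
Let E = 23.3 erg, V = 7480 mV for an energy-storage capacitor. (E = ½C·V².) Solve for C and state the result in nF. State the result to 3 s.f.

83.3 nF

Rearranging: C = 2E/V².
E = 23.3 erg = 2.330×10^-6 J; V = 7480 mV = 7.480 V.
C = 8.329×10^-8 F
8.329×10^-8 F × (1 nF / 1.000×10^-9 F) = 83.29 nF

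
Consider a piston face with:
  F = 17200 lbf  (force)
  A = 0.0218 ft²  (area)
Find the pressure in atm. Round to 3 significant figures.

Directly: P = F/A.
F = 17200 lbf = 76509 N; A = 0.0218 ft² = 0.002025 m².
P = 3.778×10^7 Pa
3.778×10^7 Pa × (1 atm / 1.013×10^5 Pa) = 372.8 atm

373 atm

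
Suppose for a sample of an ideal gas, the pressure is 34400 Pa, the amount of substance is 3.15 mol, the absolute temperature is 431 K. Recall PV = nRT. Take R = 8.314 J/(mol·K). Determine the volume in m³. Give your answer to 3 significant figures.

From the ideal-gas law: V = nRT/P.
P = 34400 Pa; n = 3.15 mol; T = 431 K; R = 8.314 J/(mol·K).
V = 0.3281 m³

0.328 m³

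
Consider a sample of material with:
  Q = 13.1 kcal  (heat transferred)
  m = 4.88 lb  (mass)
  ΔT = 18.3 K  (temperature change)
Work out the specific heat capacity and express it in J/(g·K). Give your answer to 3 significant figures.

1.35 J/(g·K)

Rearranging: c = Q/(m·ΔT).
Q = 13.1 kcal = 54810 J; m = 4.88 lb = 2.214 kg; ΔT = 18.3 K.
c = 1353 J/(kg·K)
1353 J/(kg·K) × (1 J/(g·K) / 1000 J/(kg·K)) = 1.353 J/(g·K)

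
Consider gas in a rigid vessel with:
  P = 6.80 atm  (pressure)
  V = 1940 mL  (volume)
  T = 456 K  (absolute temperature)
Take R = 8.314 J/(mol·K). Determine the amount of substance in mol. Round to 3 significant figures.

Solving PV = nRT for n: n = PV/(RT).
P = 6.80 atm = 6.890×10^5 Pa; V = 1940 mL = 0.001940 m³; T = 456 K; R = 8.314 J/(mol·K).
n = 0.3526 mol

0.353 mol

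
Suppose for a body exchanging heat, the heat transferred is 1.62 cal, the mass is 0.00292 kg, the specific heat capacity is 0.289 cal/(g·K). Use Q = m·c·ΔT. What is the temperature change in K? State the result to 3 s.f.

1.92 K

Rearranging Q = m·c·ΔT for ΔT: ΔT = Q/(m·c).
Q = 1.62 cal = 6.778 J; m = 0.00292 kg; c = 0.289 cal/(g·K) = 1209 J/(kg·K).
ΔT = 1.920 K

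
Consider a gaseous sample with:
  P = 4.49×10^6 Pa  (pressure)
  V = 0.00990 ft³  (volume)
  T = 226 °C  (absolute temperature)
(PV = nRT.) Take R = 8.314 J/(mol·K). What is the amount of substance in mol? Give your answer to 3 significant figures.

0.303 mol

Solving PV = nRT for n: n = PV/(RT).
P = 4.49×10^6 Pa; V = 0.00990 ft³ = 2.803×10^-4 m³; T = 226 °C = 499.1 K; R = 8.314 J/(mol·K).
n = 0.3033 mol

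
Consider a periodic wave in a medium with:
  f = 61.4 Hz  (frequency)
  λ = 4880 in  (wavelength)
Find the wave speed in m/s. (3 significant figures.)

v is given directly by: v = fλ.
f = 61.4 Hz; λ = 4880 in = 124.0 m.
v = 7611 m/s

7610 m/s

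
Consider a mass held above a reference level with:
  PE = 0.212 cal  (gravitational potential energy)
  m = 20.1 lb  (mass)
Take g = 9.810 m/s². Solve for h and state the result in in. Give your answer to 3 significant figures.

0.390 in

Rearranging: h = PE/(m·g).
PE = 0.212 cal = 0.8870 J; m = 20.1 lb = 9.117 kg; g = 9.810 m/s².
h = 0.009917 m
0.009917 m × (1 in / 0.02540 m) = 0.3904 in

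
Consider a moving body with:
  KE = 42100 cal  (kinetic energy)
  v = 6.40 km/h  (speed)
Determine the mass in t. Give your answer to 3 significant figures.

Rearranging KE = ½mv² for m: m = 2·KE/v².
KE = 42100 cal = 1.761×10^5 J; v = 6.40 km/h = 1.778 m/s.
m = 1.115×10^5 kg
1.115×10^5 kg × (1 t / 1000 kg) = 111.5 t

111 t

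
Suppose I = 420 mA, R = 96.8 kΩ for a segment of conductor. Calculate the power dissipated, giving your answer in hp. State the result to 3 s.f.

22.9 hp

Directly: P = I²R.
I = 420 mA = 0.4200 A; R = 96.8 kΩ = 96800 Ω.
P = 17076 W
17076 W × (1 hp / 745.7 W) = 22.90 hp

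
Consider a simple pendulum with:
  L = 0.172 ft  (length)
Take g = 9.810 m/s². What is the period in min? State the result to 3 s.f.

T is given directly by: T = 2π√(L/g).
L = 0.172 ft = 0.05243 m; g = 9.810 m/s².
T = 0.4593 s
0.4593 s × (1 min / 60.00 s) = 0.007655 min

0.00766 min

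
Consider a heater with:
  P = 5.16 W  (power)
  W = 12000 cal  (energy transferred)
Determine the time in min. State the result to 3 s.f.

Solving P = W/t for t: t = W/P.
P = 5.16 W; W = 12000 cal = 50208 J.
t = 9730 s
9730 s × (1 min / 60.00 s) = 162.2 min

162 min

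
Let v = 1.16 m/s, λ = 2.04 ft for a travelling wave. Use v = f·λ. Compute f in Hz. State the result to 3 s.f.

1.87 Hz

Solving v = f·λ for f: f = v/λ.
v = 1.16 m/s; λ = 2.04 ft = 0.6218 m.
f = 1.866 Hz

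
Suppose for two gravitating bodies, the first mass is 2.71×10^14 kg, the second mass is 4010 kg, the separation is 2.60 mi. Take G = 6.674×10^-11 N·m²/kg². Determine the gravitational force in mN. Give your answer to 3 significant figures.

Directly: F = Gm₁m₂/r².
m₁ = 2.71×10^14 kg; m₂ = 4010 kg; r = 2.60 mi = 4184 m; G = 6.674×10^-11 N·m²/kg².
F = 4.142 N
4.142 N × (1 mN / 0.001000 N) = 4142 mN

4140 mN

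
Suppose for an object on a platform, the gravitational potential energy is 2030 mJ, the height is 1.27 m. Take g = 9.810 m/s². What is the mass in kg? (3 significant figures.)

Solving PE = m·g·h for m: m = PE/(g·h).
PE = 2030 mJ = 2.030 J; h = 1.27 m; g = 9.810 m/s².
m = 0.1629 kg

0.163 kg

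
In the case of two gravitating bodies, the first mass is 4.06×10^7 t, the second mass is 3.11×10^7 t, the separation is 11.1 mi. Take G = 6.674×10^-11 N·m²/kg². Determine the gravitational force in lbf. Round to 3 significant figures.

Directly: F = Gm₁m₂/r².
m₁ = 4.06×10^7 t = 4.060×10^10 kg; m₂ = 3.11×10^7 t = 3.110×10^10 kg; r = 11.1 mi = 17864 m; G = 6.674×10^-11 N·m²/kg².
F = 264.1 N
264.1 N × (1 lbf / 4.448 N) = 59.37 lbf

59.4 lbf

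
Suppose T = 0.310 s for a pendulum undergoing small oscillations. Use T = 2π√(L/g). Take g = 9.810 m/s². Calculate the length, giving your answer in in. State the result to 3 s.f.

Rearranging T = 2π√(L/g) for L: L = g·(T/2π)².
T = 0.310 s; g = 9.810 m/s².
L = 0.02388 m
0.02388 m × (1 in / 0.02540 m) = 0.9402 in

0.940 in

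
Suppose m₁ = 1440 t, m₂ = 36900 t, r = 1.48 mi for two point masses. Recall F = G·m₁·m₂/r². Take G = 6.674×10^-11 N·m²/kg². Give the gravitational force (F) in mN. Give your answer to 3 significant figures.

0.625 mN

From Newton's law of gravitation: F = Gm₁m₂/r².
m₁ = 1440 t = 1.440×10^6 kg; m₂ = 36900 t = 3.690×10^7 kg; r = 1.48 mi = 2382 m; G = 6.674×10^-11 N·m²/kg².
F = 6.251×10^-4 N
6.251×10^-4 N × (1 mN / 0.001000 N) = 0.6251 mN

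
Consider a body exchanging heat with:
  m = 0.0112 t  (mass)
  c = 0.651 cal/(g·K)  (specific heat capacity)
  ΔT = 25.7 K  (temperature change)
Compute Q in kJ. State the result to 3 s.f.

Q is given directly by: Q = mcΔT.
m = 0.0112 t = 11.20 kg; c = 0.651 cal/(g·K) = 2724 J/(kg·K); ΔT = 25.7 K.
Q = 7.840×10^5 J  (the unit combination reduces to kg·m²/s² = J)
7.840×10^5 J × (1 kJ / 1000 J) = 784.0 kJ

784 kJ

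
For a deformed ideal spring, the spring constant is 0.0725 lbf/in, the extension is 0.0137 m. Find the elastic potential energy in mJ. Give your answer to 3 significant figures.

U is given directly by: U = ½kx².
k = 0.0725 lbf/in = 12.70 N/m; x = 0.0137 m.
U = 0.001192 J
0.001192 J × (1 mJ / 0.001000 J) = 1.192 mJ

1.19 mJ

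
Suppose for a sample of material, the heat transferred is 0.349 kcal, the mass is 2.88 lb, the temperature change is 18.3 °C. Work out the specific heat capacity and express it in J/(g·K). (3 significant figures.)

0.0611 J/(g·K)

Rearranging Q = m·c·ΔT for c: c = Q/(m·ΔT).
Q = 0.349 kcal = 1460 J; m = 2.88 lb = 1.306 kg; ΔT = 18.3 °C = 18.30 K.
c = 61.08 J/(kg·K)
61.08 J/(kg·K) × (1 J/(g·K) / 1000 J/(kg·K)) = 0.06108 J/(g·K)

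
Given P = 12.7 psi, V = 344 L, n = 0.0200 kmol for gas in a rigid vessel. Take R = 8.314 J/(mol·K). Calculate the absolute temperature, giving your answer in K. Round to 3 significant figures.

181 K

Solving PV = nRT for T: T = PV/(nR).
P = 12.7 psi = 87563 Pa; V = 344 L = 0.3440 m³; n = 0.0200 kmol = 20.00 mol; R = 8.314 J/(mol·K).
T = 181.2 K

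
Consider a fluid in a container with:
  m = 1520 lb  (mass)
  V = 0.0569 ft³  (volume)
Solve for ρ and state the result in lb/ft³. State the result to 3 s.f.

26700 lb/ft³

ρ is given directly by: ρ = m/V.
m = 1520 lb = 689.5 kg; V = 0.0569 ft³ = 0.001611 m³.
ρ = 4.279×10^5 kg/m³
4.279×10^5 kg/m³ × (1 lb/ft³ / 16.02 kg/m³) = 26714 lb/ft³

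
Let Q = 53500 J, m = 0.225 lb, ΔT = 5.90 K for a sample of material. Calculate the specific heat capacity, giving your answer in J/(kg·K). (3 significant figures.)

Rearranging: c = Q/(m·ΔT).
Q = 53500 J; m = 0.225 lb = 0.1021 kg; ΔT = 5.90 K.
c = 88849 J/(kg·K)

88800 J/(kg·K)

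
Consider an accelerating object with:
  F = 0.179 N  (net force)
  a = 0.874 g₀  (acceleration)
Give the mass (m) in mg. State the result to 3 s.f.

From Newton's second law: m = F/a.
F = 0.179 N; a = 0.874 g₀ = 8.571 m/s².
m = 0.02088 kg
0.02088 kg × (1 mg / 1.000×10^-6 kg) = 20884 mg

20900 mg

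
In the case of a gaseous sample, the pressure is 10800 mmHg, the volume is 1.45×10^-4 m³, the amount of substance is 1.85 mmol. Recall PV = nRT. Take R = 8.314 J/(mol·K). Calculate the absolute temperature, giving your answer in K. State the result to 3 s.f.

Rearranging PV = nRT for T: T = PV/(nR).
P = 10800 mmHg = 1.440×10^6 Pa; V = 1.45×10^-4 m³; n = 1.85 mmol = 0.001850 mol; R = 8.314 J/(mol·K).
T = 13574 K

13600 K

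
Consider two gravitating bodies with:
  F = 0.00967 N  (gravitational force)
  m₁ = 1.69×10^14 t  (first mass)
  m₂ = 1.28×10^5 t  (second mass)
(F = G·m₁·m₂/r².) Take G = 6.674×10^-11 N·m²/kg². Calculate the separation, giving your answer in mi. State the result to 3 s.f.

From Newton's law of gravitation: r = √(G·m₁m₂/F).
F = 0.00967 N; m₁ = 1.69×10^14 t = 1.690×10^17 kg; m₂ = 1.28×10^5 t = 1.280×10^8 kg; G = 6.674×10^-11 N·m²/kg².
r = 3.864×10^8 m
3.864×10^8 m × (1 mi / 1609 m) = 2.401×10^5 mi

2.40×10^5 mi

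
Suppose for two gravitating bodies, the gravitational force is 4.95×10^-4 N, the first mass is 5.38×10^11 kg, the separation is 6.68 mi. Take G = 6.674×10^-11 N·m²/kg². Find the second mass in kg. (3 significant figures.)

Rearranging F = G·m₁·m₂/r² for m₂: m₂ = F·r²/(G·m₁).
F = 4.95×10^-4 N; m₁ = 5.38×10^11 kg; r = 6.68 mi = 10750 m; G = 6.674×10^-11 N·m²/kg².
m₂ = 1593 kg

1590 kg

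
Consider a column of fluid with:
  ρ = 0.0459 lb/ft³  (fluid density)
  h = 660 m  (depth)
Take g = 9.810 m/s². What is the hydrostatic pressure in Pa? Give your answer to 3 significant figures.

P is given directly by: P = ρgh.
ρ = 0.0459 lb/ft³ = 0.7352 kg/m³; h = 660 m; g = 9.810 m/s².
P = 4760 Pa

4760 Pa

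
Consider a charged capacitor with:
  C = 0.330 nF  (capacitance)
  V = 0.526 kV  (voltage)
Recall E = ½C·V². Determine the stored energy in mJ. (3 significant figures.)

Directly: E = ½CV².
C = 0.330 nF = 3.300×10^-10 F; V = 0.526 kV = 526.0 V.
E = 4.565×10^-5 J  (the unit combination reduces to kg·m²/s² = J)
4.565×10^-5 J × (1 mJ / 0.001000 J) = 0.04565 mJ

0.0457 mJ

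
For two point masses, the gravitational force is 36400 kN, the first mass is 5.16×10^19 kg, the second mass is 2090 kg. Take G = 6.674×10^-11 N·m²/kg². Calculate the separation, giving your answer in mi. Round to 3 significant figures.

0.276 mi

From Newton's law of gravitation: r = √(G·m₁m₂/F).
F = 36400 kN = 3.640×10^7 N; m₁ = 5.16×10^19 kg; m₂ = 2090 kg; G = 6.674×10^-11 N·m²/kg².
r = 444.7 m
444.7 m × (1 mi / 1609 m) = 0.2763 mi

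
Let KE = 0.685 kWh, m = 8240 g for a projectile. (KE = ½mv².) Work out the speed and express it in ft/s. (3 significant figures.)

2540 ft/s

Rearranging KE = ½mv² for v: v = √(2·KE/m).
KE = 0.685 kWh = 2.466×10^6 J; m = 8240 g = 8.240 kg.
v = 773.7 m/s
773.7 m/s × (1 ft/s / 0.3048 m/s) = 2538 ft/s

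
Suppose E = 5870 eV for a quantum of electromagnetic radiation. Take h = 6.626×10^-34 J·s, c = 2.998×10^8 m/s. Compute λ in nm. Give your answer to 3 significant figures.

Solving E = h·c/λ for λ: λ = hc/E.
E = 5870 eV = 9.405×10^-16 J; h = 6.626×10^-34 J·s; c = 2.998×10^8 m/s.
λ = 2.112×10^-10 m
2.112×10^-10 m × (1 nm / 1.000×10^-9 m) = 0.2112 nm

0.211 nm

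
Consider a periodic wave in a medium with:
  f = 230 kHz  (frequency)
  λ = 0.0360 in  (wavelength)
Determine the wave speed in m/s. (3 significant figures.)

210 m/s

v is given directly by: v = fλ.
f = 230 kHz = 2.300×10^5 Hz; λ = 0.0360 in = 9.144×10^-4 m.
v = 210.3 m/s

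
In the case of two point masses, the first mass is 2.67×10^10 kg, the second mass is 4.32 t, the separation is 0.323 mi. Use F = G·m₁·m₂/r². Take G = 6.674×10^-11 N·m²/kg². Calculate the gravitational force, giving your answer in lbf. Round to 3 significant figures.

F is given directly by: F = Gm₁m₂/r².
m₁ = 2.67×10^10 kg; m₂ = 4.32 t = 4320 kg; r = 0.323 mi = 519.8 m; G = 6.674×10^-11 N·m²/kg².
F = 0.02849 N
0.02849 N × (1 lbf / 4.448 N) = 0.006405 lbf

0.00640 lbf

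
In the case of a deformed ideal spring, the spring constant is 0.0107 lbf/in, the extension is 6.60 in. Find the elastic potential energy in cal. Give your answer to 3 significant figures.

U is given directly by: U = ½kx².
k = 0.0107 lbf/in = 1.874 N/m; x = 6.60 in = 0.1676 m.
U = 0.02633 J
0.02633 J × (1 cal / 4.184 J) = 0.006293 cal

0.00629 cal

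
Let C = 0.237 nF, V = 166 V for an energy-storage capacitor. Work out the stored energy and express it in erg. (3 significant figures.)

E is given directly by: E = ½CV².
C = 0.237 nF = 2.370×10^-10 F; V = 166 V.
E = 3.265×10^-6 J  (the unit combination reduces to kg·m²/s² = J)
3.265×10^-6 J × (1 erg / 1.000×10^-7 J) = 32.65 erg

32.7 erg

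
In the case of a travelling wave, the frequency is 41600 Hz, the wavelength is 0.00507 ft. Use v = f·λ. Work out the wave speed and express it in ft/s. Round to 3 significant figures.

211 ft/s

Directly: v = fλ.
f = 41600 Hz; λ = 0.00507 ft = 0.001545 m.
v = 64.29 m/s
64.29 m/s × (1 ft/s / 0.3048 m/s) = 210.9 ft/s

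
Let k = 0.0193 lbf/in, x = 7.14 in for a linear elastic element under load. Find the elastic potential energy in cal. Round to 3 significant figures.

Directly: U = ½kx².
k = 0.0193 lbf/in = 3.380 N/m; x = 7.14 in = 0.1814 m.
U = 0.05558 J  (the unit combination reduces to kg·m²/s² = J)
0.05558 J × (1 cal / 4.184 J) = 0.01328 cal

0.0133 cal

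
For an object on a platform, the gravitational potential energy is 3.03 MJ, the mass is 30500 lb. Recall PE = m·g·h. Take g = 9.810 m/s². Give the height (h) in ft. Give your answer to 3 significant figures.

73.2 ft

Solving PE = m·g·h for h: h = PE/(m·g).
PE = 3.03 MJ = 3.030×10^6 J; m = 30500 lb = 13835 kg; g = 9.810 m/s².
h = 22.33 m
22.33 m × (1 ft / 0.3048 m) = 73.25 ft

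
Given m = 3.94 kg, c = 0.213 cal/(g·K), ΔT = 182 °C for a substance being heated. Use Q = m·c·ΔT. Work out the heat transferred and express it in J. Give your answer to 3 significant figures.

6.39×10^5 J

Q is given directly by: Q = mcΔT.
m = 3.94 kg; c = 0.213 cal/(g·K) = 891.2 J/(kg·K); ΔT = 182 °C = 182.0 K.
Q = 6.391×10^5 J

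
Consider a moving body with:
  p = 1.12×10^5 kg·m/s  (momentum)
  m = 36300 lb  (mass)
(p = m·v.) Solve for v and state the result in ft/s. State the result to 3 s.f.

22.3 ft/s

Rearranging: v = p/m.
p = 1.12×10^5 kg·m/s; m = 36300 lb = 16465 kg.
v = 6.802 m/s
6.802 m/s × (1 ft/s / 0.3048 m/s) = 22.32 ft/s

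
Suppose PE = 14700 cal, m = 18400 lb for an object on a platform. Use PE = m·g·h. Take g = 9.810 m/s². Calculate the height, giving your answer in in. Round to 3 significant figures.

Solving PE = m·g·h for h: h = PE/(m·g).
PE = 14700 cal = 61505 J; m = 18400 lb = 8346 kg; g = 9.810 m/s².
h = 0.7512 m
0.7512 m × (1 in / 0.02540 m) = 29.57 in

29.6 in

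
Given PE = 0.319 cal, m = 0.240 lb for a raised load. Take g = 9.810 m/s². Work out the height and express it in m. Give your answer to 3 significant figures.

1.25 m

Rearranging: h = PE/(m·g).
PE = 0.319 cal = 1.335 J; m = 0.240 lb = 0.1089 kg; g = 9.810 m/s².
h = 1.250 m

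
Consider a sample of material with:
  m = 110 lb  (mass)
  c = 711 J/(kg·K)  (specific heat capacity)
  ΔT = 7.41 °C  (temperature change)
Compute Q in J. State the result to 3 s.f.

2.63×10^5 J

Q is given directly by: Q = mcΔT.
m = 110 lb = 49.90 kg; c = 711 J/(kg·K); ΔT = 7.41 °C = 7.410 K.
Q = 2.629×10^5 J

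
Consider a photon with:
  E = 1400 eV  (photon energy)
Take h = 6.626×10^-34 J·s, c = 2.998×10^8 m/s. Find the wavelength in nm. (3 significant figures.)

0.886 nm

Rearranging E = h·c/λ for λ: λ = hc/E.
E = 1400 eV = 2.243×10^-16 J; h = 6.626×10^-34 J·s; c = 2.998×10^8 m/s.
λ = 8.856×10^-10 m
8.856×10^-10 m × (1 nm / 1.000×10^-9 m) = 0.8856 nm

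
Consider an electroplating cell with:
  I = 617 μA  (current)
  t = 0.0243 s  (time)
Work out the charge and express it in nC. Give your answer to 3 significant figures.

q is given directly by: q = It.
I = 617 μA = 6.170×10^-4 A; t = 0.0243 s.
q = 1.499×10^-5 C  (the unit combination reduces to A·s = C)
1.499×10^-5 C × (1 nC / 1.000×10^-9 C) = 14993 nC

15000 nC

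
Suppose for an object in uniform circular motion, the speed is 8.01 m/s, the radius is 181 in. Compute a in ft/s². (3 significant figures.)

a is given directly by: a = v²/r.
v = 8.01 m/s; r = 181 in = 4.597 m.
a = 13.96 m/s²
13.96 m/s² × (1 ft/s² / 0.3048 m/s²) = 45.79 ft/s²

45.8 ft/s²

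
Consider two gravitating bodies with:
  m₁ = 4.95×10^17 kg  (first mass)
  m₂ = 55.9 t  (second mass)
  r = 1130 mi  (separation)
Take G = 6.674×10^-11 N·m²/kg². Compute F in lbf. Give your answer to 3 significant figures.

F is given directly by: F = Gm₁m₂/r².
m₁ = 4.95×10^17 kg; m₂ = 55.9 t = 55900 kg; r = 1130 mi = 1.819×10^6 m; G = 6.674×10^-11 N·m²/kg².
F = 0.5584 N
0.5584 N × (1 lbf / 4.448 N) = 0.1255 lbf

0.126 lbf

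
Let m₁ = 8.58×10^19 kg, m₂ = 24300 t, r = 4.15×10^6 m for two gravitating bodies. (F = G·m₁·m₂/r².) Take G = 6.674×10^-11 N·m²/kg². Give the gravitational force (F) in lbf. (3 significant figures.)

1820 lbf

Directly: F = Gm₁m₂/r².
m₁ = 8.58×10^19 kg; m₂ = 24300 t = 2.430×10^7 kg; r = 4.15×10^6 m; G = 6.674×10^-11 N·m²/kg².
F = 8079 N
8079 N × (1 lbf / 4.448 N) = 1816 lbf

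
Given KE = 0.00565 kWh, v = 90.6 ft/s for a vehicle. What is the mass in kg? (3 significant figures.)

Rearranging: m = 2·KE/v².
KE = 0.00565 kWh = 20340 J; v = 90.6 ft/s = 27.61 m/s.
m = 53.35 kg

53.3 kg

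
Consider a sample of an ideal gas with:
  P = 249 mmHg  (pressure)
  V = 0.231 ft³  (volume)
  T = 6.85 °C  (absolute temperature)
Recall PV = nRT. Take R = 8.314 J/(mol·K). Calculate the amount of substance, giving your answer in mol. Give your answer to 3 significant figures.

0.0933 mol

From the ideal-gas law: n = PV/(RT).
P = 249 mmHg = 33197 Pa; V = 0.231 ft³ = 0.006541 m³; T = 6.85 °C = 280.0 K; R = 8.314 J/(mol·K).
n = 0.09328 mol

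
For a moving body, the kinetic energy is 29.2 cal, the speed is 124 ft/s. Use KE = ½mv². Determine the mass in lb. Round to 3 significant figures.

0.377 lb

Rearranging: m = 2·KE/v².
KE = 29.2 cal = 122.2 J; v = 124 ft/s = 37.80 m/s.
m = 0.1711 kg
0.1711 kg × (1 lb / 0.4536 kg) = 0.3771 lb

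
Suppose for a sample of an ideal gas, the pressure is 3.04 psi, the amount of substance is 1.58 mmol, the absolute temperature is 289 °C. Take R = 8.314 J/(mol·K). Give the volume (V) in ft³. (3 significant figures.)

0.0124 ft³

Rearranging: V = nRT/P.
P = 3.04 psi = 20960 Pa; n = 1.58 mmol = 0.001580 mol; T = 289 °C = 562.1 K; R = 8.314 J/(mol·K).
V = 3.523×10^-4 m³
3.523×10^-4 m³ × (1 ft³ / 0.02832 m³) = 0.01244 ft³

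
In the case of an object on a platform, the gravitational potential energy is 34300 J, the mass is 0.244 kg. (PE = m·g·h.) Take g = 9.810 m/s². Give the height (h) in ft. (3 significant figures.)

Solving PE = m·g·h for h: h = PE/(m·g).
PE = 34300 J; m = 0.244 kg; g = 9.810 m/s².
h = 14330 m
14330 m × (1 ft / 0.3048 m) = 47013 ft

47000 ft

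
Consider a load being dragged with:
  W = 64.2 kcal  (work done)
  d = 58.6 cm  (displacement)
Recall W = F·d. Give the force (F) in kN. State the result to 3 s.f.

Solving W = F·d for F: F = W/d.
W = 64.2 kcal = 2.686×10^5 J; d = 58.6 cm = 0.5860 m.
F = 4.584×10^5 N
4.584×10^5 N × (1 kN / 1000 N) = 458.4 kN

458 kN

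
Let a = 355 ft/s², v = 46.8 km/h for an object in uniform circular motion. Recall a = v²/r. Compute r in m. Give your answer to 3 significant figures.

1.56 m

Solving a = v²/r for r: r = v²/a.
a = 355 ft/s² = 108.2 m/s²; v = 46.8 km/h = 13.00 m/s.
r = 1.562 m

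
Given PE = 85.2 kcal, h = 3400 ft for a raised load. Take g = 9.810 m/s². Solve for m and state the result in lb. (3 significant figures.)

Solving PE = m·g·h for m: m = PE/(g·h).
PE = 85.2 kcal = 3.565×10^5 J; h = 3400 ft = 1036 m; g = 9.810 m/s².
m = 35.06 kg
35.06 kg × (1 lb / 0.4536 kg) = 77.30 lb

77.3 lb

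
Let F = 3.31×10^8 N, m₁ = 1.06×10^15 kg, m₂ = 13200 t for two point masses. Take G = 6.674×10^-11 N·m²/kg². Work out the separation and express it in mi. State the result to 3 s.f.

0.0330 mi

From Newton's law of gravitation: r = √(G·m₁m₂/F).
F = 3.31×10^8 N; m₁ = 1.06×10^15 kg; m₂ = 13200 t = 1.320×10^7 kg; G = 6.674×10^-11 N·m²/kg².
r = 53.12 m
53.12 m × (1 mi / 1609 m) = 0.03300 mi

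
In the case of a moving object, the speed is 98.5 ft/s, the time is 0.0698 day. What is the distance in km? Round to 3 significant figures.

181 km

Rearranging: d = v·t.
v = 98.5 ft/s = 30.02 m/s; t = 0.0698 day = 6031 s.
d = 1.811×10^5 m
1.811×10^5 m × (1 km / 1000 m) = 181.1 km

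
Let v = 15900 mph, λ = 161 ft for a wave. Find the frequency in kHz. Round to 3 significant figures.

Rearranging v = f·λ for f: f = v/λ.
v = 15900 mph = 7108 m/s; λ = 161 ft = 49.07 m.
f = 144.8 Hz
144.8 Hz × (1 kHz / 1000 Hz) = 0.1448 kHz

0.145 kHz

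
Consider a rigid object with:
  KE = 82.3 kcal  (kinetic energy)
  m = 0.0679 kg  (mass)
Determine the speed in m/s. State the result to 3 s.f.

Rearranging: v = √(2·KE/m).
KE = 82.3 kcal = 3.443×10^5 J; m = 0.0679 kg.
v = 3185 m/s

3180 m/s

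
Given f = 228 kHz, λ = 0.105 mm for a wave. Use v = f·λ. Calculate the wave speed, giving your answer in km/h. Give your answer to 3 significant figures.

86.2 km/h

Directly: v = fλ.
f = 228 kHz = 2.280×10^5 Hz; λ = 0.105 mm = 1.050×10^-4 m.
v = 23.94 m/s
23.94 m/s × (1 km/h / 0.2778 m/s) = 86.18 km/h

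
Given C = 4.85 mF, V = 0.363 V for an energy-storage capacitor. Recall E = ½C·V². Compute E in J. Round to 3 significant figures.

3.20×10^-4 J

Directly: E = ½CV².
C = 4.85 mF = 0.004850 F; V = 0.363 V.
E = 3.195×10^-4 J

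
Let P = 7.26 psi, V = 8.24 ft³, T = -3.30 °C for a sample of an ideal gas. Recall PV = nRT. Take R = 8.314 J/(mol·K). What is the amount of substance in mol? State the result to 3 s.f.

From the ideal-gas law: n = PV/(RT).
P = 7.26 psi = 50056 Pa; V = 8.24 ft³ = 0.2333 m³; T = -3.30 °C = 269.8 K; R = 8.314 J/(mol·K).
n = 5.206 mol

5.21 mol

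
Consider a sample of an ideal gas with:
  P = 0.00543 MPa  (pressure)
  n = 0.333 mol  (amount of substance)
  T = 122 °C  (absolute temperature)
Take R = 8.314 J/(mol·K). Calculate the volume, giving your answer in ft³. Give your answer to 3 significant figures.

From the ideal-gas law: V = nRT/P.
P = 0.00543 MPa = 5430 Pa; n = 0.333 mol; T = 122 °C = 395.1 K; R = 8.314 J/(mol·K).
V = 0.2015 m³
0.2015 m³ × (1 ft³ / 0.02832 m³) = 7.115 ft³

7.11 ft³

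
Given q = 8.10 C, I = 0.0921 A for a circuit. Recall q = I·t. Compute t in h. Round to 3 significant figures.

Solving q = I·t for t: t = q/I.
q = 8.10 C; I = 0.0921 A.
t = 87.95 s
87.95 s × (1 h / 3600 s) = 0.02443 h

0.0244 h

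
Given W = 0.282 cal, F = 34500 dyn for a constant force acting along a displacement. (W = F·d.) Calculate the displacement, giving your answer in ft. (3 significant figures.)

11.2 ft

Rearranging W = F·d for d: d = W/F.
W = 0.282 cal = 1.180 J; F = 34500 dyn = 0.3450 N.
d = 3.420 m
3.420 m × (1 ft / 0.3048 m) = 11.22 ft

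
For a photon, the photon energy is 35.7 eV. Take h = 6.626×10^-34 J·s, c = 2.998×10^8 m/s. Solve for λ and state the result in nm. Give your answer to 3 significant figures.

34.7 nm

Rearranging E = h·c/λ for λ: λ = hc/E.
E = 35.7 eV = 5.720×10^-18 J; h = 6.626×10^-34 J·s; c = 2.998×10^8 m/s.
λ = 3.473×10^-8 m
3.473×10^-8 m × (1 nm / 1.000×10^-9 m) = 34.73 nm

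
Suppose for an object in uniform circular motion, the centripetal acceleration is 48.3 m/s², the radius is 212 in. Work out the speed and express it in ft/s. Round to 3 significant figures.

Solving a = v²/r for v: v = √(a·r).
a = 48.3 m/s²; r = 212 in = 5.385 m.
v = 16.13 m/s
16.13 m/s × (1 ft/s / 0.3048 m/s) = 52.91 ft/s

52.9 ft/s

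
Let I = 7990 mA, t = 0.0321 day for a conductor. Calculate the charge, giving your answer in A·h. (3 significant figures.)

6.16 A·h

Directly: q = It.
I = 7990 mA = 7.990 A; t = 0.0321 day = 2773 s.
q = 22160 C  (the unit combination reduces to A·s = C)
22160 C × (1 A·h / 3600 C) = 6.155 A·h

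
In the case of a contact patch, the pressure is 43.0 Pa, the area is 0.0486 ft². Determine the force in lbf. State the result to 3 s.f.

0.0436 lbf

Rearranging P = F/A for F: F = P·A.
P = 43.0 Pa; A = 0.0486 ft² = 0.004515 m².
F = 0.1941 N
0.1941 N × (1 lbf / 4.448 N) = 0.04365 lbf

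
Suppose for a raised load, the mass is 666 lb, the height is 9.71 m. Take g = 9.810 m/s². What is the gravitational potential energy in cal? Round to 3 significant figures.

6880 cal

PE is given directly by: PE = mgh.
m = 666 lb = 302.1 kg; h = 9.71 m; g = 9.810 m/s².
PE = 28776 J
28776 J × (1 cal / 4.184 J) = 6878 cal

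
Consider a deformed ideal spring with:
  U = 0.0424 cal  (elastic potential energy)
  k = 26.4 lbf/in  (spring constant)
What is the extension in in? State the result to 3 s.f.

Rearranging: x = √(2U/k).
U = 0.0424 cal = 0.1774 J; k = 26.4 lbf/in = 4623 N/m.
x = 0.008760 m
0.008760 m × (1 in / 0.02540 m) = 0.3449 in

0.345 in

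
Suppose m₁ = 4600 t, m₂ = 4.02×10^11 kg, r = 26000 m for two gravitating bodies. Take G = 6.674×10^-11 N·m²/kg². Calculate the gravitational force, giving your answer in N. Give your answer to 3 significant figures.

Directly: F = Gm₁m₂/r².
m₁ = 4600 t = 4.600×10^6 kg; m₂ = 4.02×10^11 kg; r = 26000 m; G = 6.674×10^-11 N·m²/kg².
F = 0.1826 N

0.183 N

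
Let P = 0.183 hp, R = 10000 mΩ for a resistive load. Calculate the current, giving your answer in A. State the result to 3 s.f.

Rearranging P = I²R for I: I = √(P/R).
P = 0.183 hp = 136.5 W; R = 10000 mΩ = 10.00 Ω.
I = 3.694 A

3.69 A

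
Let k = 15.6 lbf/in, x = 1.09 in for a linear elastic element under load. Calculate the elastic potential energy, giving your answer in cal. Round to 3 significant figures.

U is given directly by: U = ½kx².
k = 15.6 lbf/in = 2732 N/m; x = 1.09 in = 0.02769 m.
U = 1.047 J
1.047 J × (1 cal / 4.184 J) = 0.2503 cal

0.250 cal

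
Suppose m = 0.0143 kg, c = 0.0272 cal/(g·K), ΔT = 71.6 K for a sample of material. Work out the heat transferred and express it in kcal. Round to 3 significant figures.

Q is given directly by: Q = mcΔT.
m = 0.0143 kg; c = 0.0272 cal/(g·K) = 113.8 J/(kg·K); ΔT = 71.6 K.
Q = 116.5 J
116.5 J × (1 kcal / 4184 J) = 0.02785 kcal

0.0278 kcal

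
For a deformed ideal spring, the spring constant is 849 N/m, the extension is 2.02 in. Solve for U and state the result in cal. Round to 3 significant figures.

0.267 cal

Directly: U = ½kx².
k = 849 N/m; x = 2.02 in = 0.05131 m.
U = 1.118 J
1.118 J × (1 cal / 4.184 J) = 0.2671 cal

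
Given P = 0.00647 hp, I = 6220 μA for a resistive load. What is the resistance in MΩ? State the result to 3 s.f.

Rearranging P = I²R for R: R = P/I².
P = 0.00647 hp = 4.825 W; I = 6220 μA = 0.006220 A.
R = 1.247×10^5 Ω
1.247×10^5 Ω × (1 MΩ / 1.000×10^6 Ω) = 0.1247 MΩ

0.125 MΩ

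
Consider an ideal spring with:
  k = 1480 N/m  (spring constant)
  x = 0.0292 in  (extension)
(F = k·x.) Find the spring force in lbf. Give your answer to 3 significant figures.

Directly: F = kx.
k = 1480 N/m; x = 0.0292 in = 7.417×10^-4 m.
F = 1.098 N  (the unit combination reduces to kg·m/s² = N)
1.098 N × (1 lbf / 4.448 N) = 0.2468 lbf

0.247 lbf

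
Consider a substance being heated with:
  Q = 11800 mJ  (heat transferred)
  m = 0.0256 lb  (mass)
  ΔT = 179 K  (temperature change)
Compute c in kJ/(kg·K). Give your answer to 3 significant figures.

0.00568 kJ/(kg·K)

Solving Q = m·c·ΔT for c: c = Q/(m·ΔT).
Q = 11800 mJ = 11.80 J; m = 0.0256 lb = 0.01161 kg; ΔT = 179 K.
c = 5.677 J/(kg·K)
5.677 J/(kg·K) × (1 kJ/(kg·K) / 1000 J/(kg·K)) = 0.005677 kJ/(kg·K)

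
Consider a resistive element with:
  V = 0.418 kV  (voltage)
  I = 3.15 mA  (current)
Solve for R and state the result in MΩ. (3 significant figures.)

0.133 MΩ

Solving V = I·R for R: R = V/I.
V = 0.418 kV = 418.0 V; I = 3.15 mA = 0.003150 A.
R = 1.327×10^5 Ω
1.327×10^5 Ω × (1 MΩ / 1.000×10^6 Ω) = 0.1327 MΩ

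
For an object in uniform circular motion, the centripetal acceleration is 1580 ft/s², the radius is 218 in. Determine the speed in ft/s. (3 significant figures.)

Rearranging a = v²/r for v: v = √(a·r).
a = 1580 ft/s² = 481.6 m/s²; r = 218 in = 5.537 m.
v = 51.64 m/s
51.64 m/s × (1 ft/s / 0.3048 m/s) = 169.4 ft/s

169 ft/s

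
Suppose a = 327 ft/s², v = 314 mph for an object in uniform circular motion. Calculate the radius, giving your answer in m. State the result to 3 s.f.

198 m

Rearranging: r = v²/a.
a = 327 ft/s² = 99.67 m/s²; v = 314 mph = 140.4 m/s.
r = 197.7 m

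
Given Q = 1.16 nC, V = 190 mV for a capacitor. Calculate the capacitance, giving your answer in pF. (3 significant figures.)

Directly: C = Q/V.
Q = 1.16 nC = 1.160×10^-9 C; V = 190 mV = 0.1900 V.
C = 6.105×10^-9 F
6.105×10^-9 F × (1 pF / 1.000×10^-12 F) = 6105 pF

6110 pF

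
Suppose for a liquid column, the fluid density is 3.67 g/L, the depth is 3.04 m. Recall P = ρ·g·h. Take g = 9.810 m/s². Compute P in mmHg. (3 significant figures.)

0.821 mmHg

P is given directly by: P = ρgh.
ρ = 3.67 g/L = 3.670 kg/m³; h = 3.04 m; g = 9.810 m/s².
P = 109.4 Pa  (the unit combination reduces to kg/(m·s²) = Pa)
109.4 Pa × (1 mmHg / 133.3 Pa) = 0.8209 mmHg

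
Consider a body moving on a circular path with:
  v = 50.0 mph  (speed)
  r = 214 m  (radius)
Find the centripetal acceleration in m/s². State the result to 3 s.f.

2.33 m/s²

a is given directly by: a = v²/r.
v = 50.0 mph = 22.35 m/s; r = 214 m.
a = 2.335 m/s²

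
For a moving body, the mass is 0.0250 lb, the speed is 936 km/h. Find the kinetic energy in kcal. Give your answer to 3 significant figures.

KE is given directly by: KE = ½mv².
m = 0.0250 lb = 0.01134 kg; v = 936 km/h = 260.0 m/s.
KE = 383.3 J
383.3 J × (1 kcal / 4184 J) = 0.09161 kcal

0.0916 kcal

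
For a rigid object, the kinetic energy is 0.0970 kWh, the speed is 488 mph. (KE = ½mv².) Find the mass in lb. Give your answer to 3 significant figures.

Rearranging KE = ½mv² for m: m = 2·KE/v².
KE = 0.0970 kWh = 3.492×10^5 J; v = 488 mph = 218.2 m/s.
m = 14.67 kg
14.67 kg × (1 lb / 0.4536 kg) = 32.35 lb

32.4 lb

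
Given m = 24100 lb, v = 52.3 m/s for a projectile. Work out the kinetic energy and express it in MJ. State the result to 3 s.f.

KE is given directly by: KE = ½mv².
m = 24100 lb = 10932 kg; v = 52.3 m/s.
KE = 1.495×10^7 J  (the unit combination reduces to kg·m²/s² = J)
1.495×10^7 J × (1 MJ / 1.000×10^6 J) = 14.95 MJ

15.0 MJ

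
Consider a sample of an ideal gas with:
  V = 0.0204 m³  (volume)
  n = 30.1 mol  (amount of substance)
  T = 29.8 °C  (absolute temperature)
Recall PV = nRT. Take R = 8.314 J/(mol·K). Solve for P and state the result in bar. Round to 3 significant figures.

37.2 bar

P is given directly by: P = nRT/V.
V = 0.0204 m³; n = 30.1 mol; T = 29.8 °C = 302.9 K; R = 8.314 J/(mol·K).
P = 3.716×10^6 Pa
3.716×10^6 Pa × (1 bar / 1.000×10^5 Pa) = 37.16 bar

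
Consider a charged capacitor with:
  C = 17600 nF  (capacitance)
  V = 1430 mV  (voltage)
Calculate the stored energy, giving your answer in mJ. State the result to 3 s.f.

0.0180 mJ

E is given directly by: E = ½CV².
C = 17600 nF = 1.760×10^-5 F; V = 1430 mV = 1.430 V.
E = 1.800×10^-5 J
1.800×10^-5 J × (1 mJ / 0.001000 J) = 0.01800 mJ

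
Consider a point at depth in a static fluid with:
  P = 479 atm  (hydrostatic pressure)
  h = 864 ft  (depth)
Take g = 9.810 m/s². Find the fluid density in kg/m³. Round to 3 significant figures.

Solving P = ρ·g·h for ρ: ρ = P/(g·h).
P = 479 atm = 4.853×10^7 Pa; h = 864 ft = 263.3 m; g = 9.810 m/s².
ρ = 18787 kg/m³

18800 kg/m³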